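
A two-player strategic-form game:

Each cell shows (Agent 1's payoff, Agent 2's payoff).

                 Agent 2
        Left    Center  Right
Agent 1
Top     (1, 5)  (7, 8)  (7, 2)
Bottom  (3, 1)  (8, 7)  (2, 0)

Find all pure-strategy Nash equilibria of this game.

Agent 1 against Left: payoffs 1, 3 → best response Bottom.
Agent 1 against Center: payoffs 7, 8 → best response Bottom.
Agent 1 against Right: payoffs 7, 2 → best response Top.
Agent 2 against Top: payoffs 5, 8, 2 → best response Center.
Agent 2 against Bottom: payoffs 1, 7, 0 → best response Center.
Mutual best responses: (Bottom, Center).

The unique pure-strategy Nash equilibrium is (Bottom, Center).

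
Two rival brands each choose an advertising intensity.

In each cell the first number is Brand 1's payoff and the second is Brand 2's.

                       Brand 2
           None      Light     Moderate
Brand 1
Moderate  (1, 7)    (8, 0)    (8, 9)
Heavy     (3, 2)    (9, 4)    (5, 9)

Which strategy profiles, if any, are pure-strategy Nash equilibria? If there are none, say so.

(Moderate, None): Brand 1 can switch to Heavy (1 → 3). Not NE.
(Moderate, Light): Brand 1 can switch to Heavy (8 → 9). Not NE.
(Moderate, Moderate): Brand 1 gets 8, best alternative 5; Brand 2 gets 9, best alternative 7. No profitable deviation — NE.
(Heavy, None): Brand 2 can switch to Light (2 → 4). Not NE.
(Heavy, Light): Brand 2 can switch to Moderate (4 → 9). Not NE.
(Heavy, Moderate): Brand 1 can switch to Moderate (5 → 8). Not NE.

The unique pure-strategy Nash equilibrium is (Moderate, Moderate).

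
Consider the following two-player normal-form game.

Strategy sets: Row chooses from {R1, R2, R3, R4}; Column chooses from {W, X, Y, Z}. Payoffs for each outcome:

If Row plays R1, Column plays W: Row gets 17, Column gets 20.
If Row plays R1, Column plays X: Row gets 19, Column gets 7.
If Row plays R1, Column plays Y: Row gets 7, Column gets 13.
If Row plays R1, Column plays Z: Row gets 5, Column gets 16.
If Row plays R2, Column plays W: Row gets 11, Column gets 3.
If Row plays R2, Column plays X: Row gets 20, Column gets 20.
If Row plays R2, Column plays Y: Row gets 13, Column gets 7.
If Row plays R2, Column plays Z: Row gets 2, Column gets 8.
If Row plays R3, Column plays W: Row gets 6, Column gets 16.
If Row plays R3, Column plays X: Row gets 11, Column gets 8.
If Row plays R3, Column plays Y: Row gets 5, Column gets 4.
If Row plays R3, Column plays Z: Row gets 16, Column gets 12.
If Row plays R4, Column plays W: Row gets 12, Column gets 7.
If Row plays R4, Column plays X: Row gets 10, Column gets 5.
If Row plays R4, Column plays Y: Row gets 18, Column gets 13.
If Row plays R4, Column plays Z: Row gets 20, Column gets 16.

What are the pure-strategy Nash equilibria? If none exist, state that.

Row against W: payoffs 17, 11, 6, 12 → best response R1.
Row against X: payoffs 19, 20, 11, 10 → best response R2.
Row against Y: payoffs 7, 13, 5, 18 → best response R4.
Row against Z: payoffs 5, 2, 16, 20 → best response R4.
Column against R1: payoffs 20, 7, 13, 16 → best response W.
Column against R2: payoffs 3, 20, 7, 8 → best response X.
Column against R3: payoffs 16, 8, 4, 12 → best response W.
Column against R4: payoffs 7, 5, 13, 16 → best response Z.
Mutual best responses: (R1, W); (R2, X); (R4, Z).

Pure-strategy Nash equilibria: (R1, W); (R2, X); (R4, Z)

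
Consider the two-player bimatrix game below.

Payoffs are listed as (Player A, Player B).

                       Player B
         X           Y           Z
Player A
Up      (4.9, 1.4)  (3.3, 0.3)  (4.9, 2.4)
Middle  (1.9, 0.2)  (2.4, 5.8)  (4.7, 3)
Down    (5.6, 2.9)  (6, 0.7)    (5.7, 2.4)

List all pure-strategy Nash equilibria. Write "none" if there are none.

Player A against X: payoffs 4.9, 1.9, 5.6 → best response Down.
Player A against Y: payoffs 3.3, 2.4, 6 → best response Down.
Player A against Z: payoffs 4.9, 4.7, 5.7 → best response Down.
Player B against Up: payoffs 1.4, 0.3, 2.4 → best response Z.
Player B against Middle: payoffs 0.2, 5.8, 3 → best response Y.
Player B against Down: payoffs 2.9, 0.7, 2.4 → best response X.
Mutual best responses: (Down, X).

The unique pure-strategy Nash equilibrium is (Down, X).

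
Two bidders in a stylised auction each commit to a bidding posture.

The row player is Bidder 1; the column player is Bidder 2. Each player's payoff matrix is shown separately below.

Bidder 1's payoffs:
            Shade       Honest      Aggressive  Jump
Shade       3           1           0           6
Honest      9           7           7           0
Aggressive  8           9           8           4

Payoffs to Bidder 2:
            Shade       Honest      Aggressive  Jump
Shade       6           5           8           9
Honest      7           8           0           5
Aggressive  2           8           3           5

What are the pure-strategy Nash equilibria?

Mark each player's best response to every combination of opponents' strategies; a profile where every player is best-responding is a pure Nash equilibrium.
Bidder 1 against Shade: payoffs 3, 9, 8 → best response Honest.
Bidder 1 against Honest: payoffs 1, 7, 9 → best response Aggressive.
Bidder 1 against Aggressive: payoffs 0, 7, 8 → best response Aggressive.
Bidder 1 against Jump: payoffs 6, 0, 4 → best response Shade.
Bidder 2 against Shade: payoffs 6, 5, 8, 9 → best response Jump.
Bidder 2 against Honest: payoffs 7, 8, 0, 5 → best response Honest.
Bidder 2 against Aggressive: payoffs 2, 8, 3, 5 → best response Honest.
Mutual best responses: (Shade, Jump); (Aggressive, Honest).

(Shade, Jump), (Aggressive, Honest)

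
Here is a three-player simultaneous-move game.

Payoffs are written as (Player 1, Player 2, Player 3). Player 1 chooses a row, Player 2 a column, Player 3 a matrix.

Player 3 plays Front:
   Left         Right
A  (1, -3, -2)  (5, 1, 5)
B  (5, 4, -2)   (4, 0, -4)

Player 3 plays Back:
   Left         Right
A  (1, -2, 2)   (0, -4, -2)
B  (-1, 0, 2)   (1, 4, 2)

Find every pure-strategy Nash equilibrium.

For each player, find the best response to each opponent profile; mutual best responses are the pure NE.
Player 1 against (Left, Front): payoffs 1, 5 → best response B.
Player 1 against (Left, Back): payoffs 1, -1 → best response A.
Player 1 against (Right, Front): payoffs 5, 4 → best response A.
Player 1 against (Right, Back): payoffs 0, 1 → best response B.
Player 2 against (A, Front): payoffs -3, 1 → best response Right.
Player 2 against (A, Back): payoffs -2, -4 → best response Left.
Player 2 against (B, Front): payoffs 4, 0 → best response Left.
Player 2 against (B, Back): payoffs 0, 4 → best response Right.
Player 3 against (A, Left): payoffs -2, 2 → best response Back.
Player 3 against (A, Right): payoffs 5, -2 → best response Front.
Player 3 against (B, Left): payoffs -2, 2 → best response Back.
Player 3 against (B, Right): payoffs -4, 2 → best response Back.
Mutual best responses: (A, Left, Back); (A, Right, Front); (B, Right, Back).

Pure-strategy Nash equilibria: (A, Left, Back), (A, Right, Front), (B, Right, Back)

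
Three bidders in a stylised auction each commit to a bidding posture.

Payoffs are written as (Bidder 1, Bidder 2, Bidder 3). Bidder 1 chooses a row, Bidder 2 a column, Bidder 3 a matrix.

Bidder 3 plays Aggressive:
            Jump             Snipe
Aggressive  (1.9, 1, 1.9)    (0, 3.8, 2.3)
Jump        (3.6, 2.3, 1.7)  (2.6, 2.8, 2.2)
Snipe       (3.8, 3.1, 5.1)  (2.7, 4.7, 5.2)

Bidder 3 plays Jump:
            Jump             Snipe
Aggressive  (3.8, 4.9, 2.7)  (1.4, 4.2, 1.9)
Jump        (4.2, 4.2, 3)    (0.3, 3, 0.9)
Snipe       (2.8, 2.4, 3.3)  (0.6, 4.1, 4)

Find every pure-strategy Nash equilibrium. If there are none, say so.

The pure Nash equilibria are (Jump, Jump, Jump), (Snipe, Snipe, Aggressive).

Bidder 1 against (Jump, Aggressive): payoffs 1.9, 3.6, 3.8 → best response Snipe.
Bidder 1 against (Jump, Jump): payoffs 3.8, 4.2, 2.8 → best response Jump.
Bidder 1 against (Snipe, Aggressive): payoffs 0, 2.6, 2.7 → best response Snipe.
Bidder 1 against (Snipe, Jump): payoffs 1.4, 0.3, 0.6 → best response Aggressive.
Bidder 2 against (Aggressive, Aggressive): payoffs 1, 3.8 → best response Snipe.
Bidder 2 against (Aggressive, Jump): payoffs 4.9, 4.2 → best response Jump.
Bidder 2 against (Jump, Aggressive): payoffs 2.3, 2.8 → best response Snipe.
Bidder 2 against (Jump, Jump): payoffs 4.2, 3 → best response Jump.
Bidder 2 against (Snipe, Aggressive): payoffs 3.1, 4.7 → best response Snipe.
Bidder 2 against (Snipe, Jump): payoffs 2.4, 4.1 → best response Snipe.
Bidder 3 against (Aggressive, Jump): payoffs 1.9, 2.7 → best response Jump.
Bidder 3 against (Aggressive, Snipe): payoffs 2.3, 1.9 → best response Aggressive.
Bidder 3 against (Jump, Jump): payoffs 1.7, 3 → best response Jump.
Bidder 3 against (Jump, Snipe): payoffs 2.2, 0.9 → best response Aggressive.
Bidder 3 against (Snipe, Jump): payoffs 5.1, 3.3 → best response Aggressive.
Bidder 3 against (Snipe, Snipe): payoffs 5.2, 4 → best response Aggressive.
Mutual best responses: (Jump, Jump, Jump); (Snipe, Snipe, Aggressive).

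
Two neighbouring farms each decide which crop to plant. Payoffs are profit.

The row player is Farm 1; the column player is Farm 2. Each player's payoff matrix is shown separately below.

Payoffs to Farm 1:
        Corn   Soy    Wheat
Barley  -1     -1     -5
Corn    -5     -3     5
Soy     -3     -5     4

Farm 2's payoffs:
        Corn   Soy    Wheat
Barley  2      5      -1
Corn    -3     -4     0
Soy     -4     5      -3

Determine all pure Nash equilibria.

Pure-strategy Nash equilibria: (Barley, Soy); (Corn, Wheat)

For each player, find the best response to each opponent profile; mutual best responses are the pure NE.
Farm 1 against Corn: payoffs -1, -5, -3 → best response Barley.
Farm 1 against Soy: payoffs -1, -3, -5 → best response Barley.
Farm 1 against Wheat: payoffs -5, 5, 4 → best response Corn.
Farm 2 against Barley: payoffs 2, 5, -1 → best response Soy.
Farm 2 against Corn: payoffs -3, -4, 0 → best response Wheat.
Farm 2 against Soy: payoffs -4, 5, -3 → best response Soy.
Mutual best responses: (Barley, Soy); (Corn, Wheat).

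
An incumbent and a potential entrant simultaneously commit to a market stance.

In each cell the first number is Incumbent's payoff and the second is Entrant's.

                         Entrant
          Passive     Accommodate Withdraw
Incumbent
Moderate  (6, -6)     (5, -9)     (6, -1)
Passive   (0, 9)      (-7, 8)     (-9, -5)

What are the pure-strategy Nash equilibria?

(Moderate, Passive): Entrant can switch to Withdraw (-6 → -1). Not NE.
(Moderate, Accommodate): Entrant can switch to Passive (-9 → -6). Not NE.
(Moderate, Withdraw): Incumbent gets 6, best alternative -9; Entrant gets -1, best alternative -6. No profitable deviation — NE.
(Passive, Passive): Incumbent can switch to Moderate (0 → 6). Not NE.
(Passive, Accommodate): Incumbent can switch to Moderate (-7 → 5). Not NE.
(Passive, Withdraw): Incumbent can switch to Moderate (-9 → 6). Not NE.

Pure NE: (Moderate, Withdraw)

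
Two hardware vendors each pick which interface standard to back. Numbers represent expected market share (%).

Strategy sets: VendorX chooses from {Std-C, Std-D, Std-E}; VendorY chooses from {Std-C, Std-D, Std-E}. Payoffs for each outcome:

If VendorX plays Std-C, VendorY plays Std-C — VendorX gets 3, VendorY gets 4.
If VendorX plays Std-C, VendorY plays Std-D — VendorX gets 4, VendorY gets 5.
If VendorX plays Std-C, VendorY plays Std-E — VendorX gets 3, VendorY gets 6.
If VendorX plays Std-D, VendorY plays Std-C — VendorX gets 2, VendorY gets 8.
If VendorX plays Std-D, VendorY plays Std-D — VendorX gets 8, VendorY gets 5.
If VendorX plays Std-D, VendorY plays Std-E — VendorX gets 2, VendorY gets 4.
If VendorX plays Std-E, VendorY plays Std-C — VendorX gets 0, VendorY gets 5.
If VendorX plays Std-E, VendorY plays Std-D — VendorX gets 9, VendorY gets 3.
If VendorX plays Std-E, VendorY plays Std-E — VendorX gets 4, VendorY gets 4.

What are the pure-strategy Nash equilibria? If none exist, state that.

(Std-C, Std-C): VendorY can switch to Std-D (4 → 5). Not NE.
(Std-C, Std-D): VendorX can switch to Std-D (4 → 8). Not NE.
(Std-C, Std-E): VendorX can switch to Std-E (3 → 4). Not NE.
(Std-D, Std-C): VendorX can switch to Std-C (2 → 3). Not NE.
(Std-D, Std-D): VendorX can switch to Std-E (8 → 9). Not NE.
(Std-D, Std-E): VendorX can switch to Std-C (2 → 3). Not NE.
(Std-E, Std-C): VendorX can switch to Std-C (0 → 3). Not NE.
(Std-E, Std-D): VendorY can switch to Std-C (3 → 5). Not NE.
(Std-E, Std-E): VendorY can switch to Std-C (4 → 5). Not NE.

There is no pure-strategy Nash equilibrium.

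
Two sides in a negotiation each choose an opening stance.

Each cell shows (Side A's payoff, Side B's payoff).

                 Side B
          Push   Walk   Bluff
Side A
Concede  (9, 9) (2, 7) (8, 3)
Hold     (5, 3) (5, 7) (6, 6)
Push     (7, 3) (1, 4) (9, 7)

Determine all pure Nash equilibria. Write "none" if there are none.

(Concede, Push); (Hold, Walk); (Push, Bluff)

Check each profile: it is a Nash equilibrium iff no player can strictly gain by switching unilaterally.
(Concede, Push): Side A gets 9, best alternative 7; Side B gets 9, best alternative 7. No profitable deviation — NE.
(Concede, Walk): Side A can switch to Hold (2 → 5). Not NE.
(Concede, Bluff): Side A can switch to Push (8 → 9). Not NE.
(Hold, Push): Side A can switch to Concede (5 → 9). Not NE.
(Hold, Walk): Side A gets 5, best alternative 2; Side B gets 7, best alternative 6. No profitable deviation — NE.
(Hold, Bluff): Side A can switch to Concede (6 → 8). Not NE.
(Push, Push): Side A can switch to Concede (7 → 9). Not NE.
(Push, Walk): Side A can switch to Concede (1 → 2). Not NE.
(Push, Bluff): Side A gets 9, best alternative 8; Side B gets 7, best alternative 4. No profitable deviation — NE.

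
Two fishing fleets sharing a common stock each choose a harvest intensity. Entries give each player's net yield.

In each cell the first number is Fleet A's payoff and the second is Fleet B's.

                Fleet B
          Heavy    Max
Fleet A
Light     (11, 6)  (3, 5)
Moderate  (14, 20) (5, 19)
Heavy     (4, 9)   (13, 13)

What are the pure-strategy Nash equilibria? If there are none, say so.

The pure Nash equilibria are (Moderate, Heavy) and (Heavy, Max).

Check each profile: it is a Nash equilibrium iff no player can strictly gain by switching unilaterally.
(Light, Heavy): Fleet A can switch to Moderate (11 → 14). Not NE.
(Light, Max): Fleet A can switch to Moderate (3 → 5). Not NE.
(Moderate, Heavy): Fleet A gets 14, best alternative 11; Fleet B gets 20, best alternative 19. No profitable deviation — NE.
(Moderate, Max): Fleet A can switch to Heavy (5 → 13). Not NE.
(Heavy, Heavy): Fleet A can switch to Light (4 → 11). Not NE.
(Heavy, Max): Fleet A gets 13, best alternative 5; Fleet B gets 13, best alternative 9. No profitable deviation — NE.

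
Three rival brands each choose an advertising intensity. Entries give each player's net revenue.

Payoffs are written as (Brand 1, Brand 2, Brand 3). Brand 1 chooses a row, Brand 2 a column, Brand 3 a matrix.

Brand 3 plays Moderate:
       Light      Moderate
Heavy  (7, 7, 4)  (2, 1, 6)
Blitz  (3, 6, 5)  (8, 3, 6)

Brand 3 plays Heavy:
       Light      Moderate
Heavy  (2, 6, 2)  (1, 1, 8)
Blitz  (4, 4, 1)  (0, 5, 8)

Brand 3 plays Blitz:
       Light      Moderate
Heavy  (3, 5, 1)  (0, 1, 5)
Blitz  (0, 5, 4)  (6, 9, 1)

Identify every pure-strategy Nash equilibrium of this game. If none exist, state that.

(Heavy, Light, Moderate): Brand 1 gets 7, best alternative 3; Brand 2 gets 7, best alternative 1; Brand 3 gets 4, best alternative 2. No profitable deviation — NE.
(Heavy, Light, Heavy): Brand 1 can switch to Blitz (2 → 4). Not NE.
(Heavy, Light, Blitz): Brand 3 can switch to Moderate (1 → 4). Not NE.
(Heavy, Moderate, Moderate): Brand 1 can switch to Blitz (2 → 8). Not NE.
(Heavy, Moderate, Heavy): Brand 2 can switch to Light (1 → 6). Not NE.
(Heavy, Moderate, Blitz): Brand 1 can switch to Blitz (0 → 6). Not NE.
(Blitz, Light, Moderate): Brand 1 can switch to Heavy (3 → 7). Not NE.
(Blitz, Light, Heavy): Brand 2 can switch to Moderate (4 → 5). Not NE.
(Blitz, Light, Blitz): Brand 1 can switch to Heavy (0 → 3). Not NE.
(Blitz, Moderate, Moderate): Brand 2 can switch to Light (3 → 6). Not NE.
(Blitz, Moderate, Heavy): Brand 1 can switch to Heavy (0 → 1). Not NE.
(Blitz, Moderate, Blitz): Brand 3 can switch to Moderate (1 → 6). Not NE.

(Heavy, Light, Moderate)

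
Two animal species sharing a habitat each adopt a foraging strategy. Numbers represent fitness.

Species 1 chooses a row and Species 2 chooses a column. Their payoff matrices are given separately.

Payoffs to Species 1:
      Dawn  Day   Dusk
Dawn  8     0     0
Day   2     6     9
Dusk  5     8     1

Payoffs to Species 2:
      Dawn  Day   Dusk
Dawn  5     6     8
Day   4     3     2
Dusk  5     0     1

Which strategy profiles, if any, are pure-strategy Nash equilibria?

No pure-strategy Nash equilibrium.

Species 1 against Dawn: payoffs 8, 2, 5 → best response Dawn.
Species 1 against Day: payoffs 0, 6, 8 → best response Dusk.
Species 1 against Dusk: payoffs 0, 9, 1 → best response Day.
Species 2 against Dawn: payoffs 5, 6, 8 → best response Dusk.
Species 2 against Day: payoffs 4, 3, 2 → best response Dawn.
Species 2 against Dusk: payoffs 5, 0, 1 → best response Dawn.
No profile is a mutual best response for all players.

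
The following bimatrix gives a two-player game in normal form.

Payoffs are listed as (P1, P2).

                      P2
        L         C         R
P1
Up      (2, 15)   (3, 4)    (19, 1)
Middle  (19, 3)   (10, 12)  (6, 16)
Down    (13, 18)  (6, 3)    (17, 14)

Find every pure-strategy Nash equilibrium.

(Up, L): P1 can switch to Middle (2 → 19). Not NE.
(Up, C): P1 can switch to Middle (3 → 10). Not NE.
(Up, R): P2 can switch to L (1 → 15). Not NE.
(Middle, L): P2 can switch to C (3 → 12). Not NE.
(Middle, C): P2 can switch to R (12 → 16). Not NE.
(Middle, R): P1 can switch to Up (6 → 19). Not NE.
(Down, L): P1 can switch to Middle (13 → 19). Not NE.
(Down, C): P1 can switch to Middle (6 → 10). Not NE.
(The remaining 1 profile has a profitable deviation by the same check.)

This game has no pure Nash equilibrium.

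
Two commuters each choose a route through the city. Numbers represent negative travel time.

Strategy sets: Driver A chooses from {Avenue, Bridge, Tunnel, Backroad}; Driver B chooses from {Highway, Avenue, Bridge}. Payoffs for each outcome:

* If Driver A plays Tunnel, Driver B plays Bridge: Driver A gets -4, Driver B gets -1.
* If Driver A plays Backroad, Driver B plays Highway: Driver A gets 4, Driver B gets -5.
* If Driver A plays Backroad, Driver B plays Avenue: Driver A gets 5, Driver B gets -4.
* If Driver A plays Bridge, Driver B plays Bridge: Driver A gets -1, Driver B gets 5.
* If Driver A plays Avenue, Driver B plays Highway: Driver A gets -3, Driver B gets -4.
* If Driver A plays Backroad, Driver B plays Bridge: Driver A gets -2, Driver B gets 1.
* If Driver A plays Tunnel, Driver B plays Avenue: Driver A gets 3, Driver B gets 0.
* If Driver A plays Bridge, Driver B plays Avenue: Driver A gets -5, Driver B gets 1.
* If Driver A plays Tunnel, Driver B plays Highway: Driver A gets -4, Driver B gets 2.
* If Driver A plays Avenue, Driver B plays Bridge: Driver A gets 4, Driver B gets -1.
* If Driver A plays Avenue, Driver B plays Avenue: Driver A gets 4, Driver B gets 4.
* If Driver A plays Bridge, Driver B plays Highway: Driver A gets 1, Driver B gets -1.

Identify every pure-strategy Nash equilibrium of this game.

none

Driver A against Highway: payoffs -3, 1, -4, 4 → best response Backroad.
Driver A against Avenue: payoffs 4, -5, 3, 5 → best response Backroad.
Driver A against Bridge: payoffs 4, -1, -4, -2 → best response Avenue.
Driver B against Avenue: payoffs -4, 4, -1 → best response Avenue.
Driver B against Bridge: payoffs -1, 1, 5 → best response Bridge.
Driver B against Tunnel: payoffs 2, 0, -1 → best response Highway.
Driver B against Backroad: payoffs -5, -4, 1 → best response Bridge.
No profile is a mutual best response for all players.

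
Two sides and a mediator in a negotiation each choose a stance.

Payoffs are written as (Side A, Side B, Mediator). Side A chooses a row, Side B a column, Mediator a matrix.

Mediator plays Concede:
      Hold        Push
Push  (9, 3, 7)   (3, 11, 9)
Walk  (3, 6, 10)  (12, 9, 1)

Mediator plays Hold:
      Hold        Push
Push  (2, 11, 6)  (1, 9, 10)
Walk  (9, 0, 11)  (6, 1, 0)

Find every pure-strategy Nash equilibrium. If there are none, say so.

Side A against (Hold, Concede): payoffs 9, 3 → best response Push.
Side A against (Hold, Hold): payoffs 2, 9 → best response Walk.
Side A against (Push, Concede): payoffs 3, 12 → best response Walk.
Side A against (Push, Hold): payoffs 1, 6 → best response Walk.
Side B against (Push, Concede): payoffs 3, 11 → best response Push.
Side B against (Push, Hold): payoffs 11, 9 → best response Hold.
Side B against (Walk, Concede): payoffs 6, 9 → best response Push.
Side B against (Walk, Hold): payoffs 0, 1 → best response Push.
Mediator against (Push, Hold): payoffs 7, 6 → best response Concede.
Mediator against (Push, Push): payoffs 9, 10 → best response Hold.
Mediator against (Walk, Hold): payoffs 10, 11 → best response Hold.
Mediator against (Walk, Push): payoffs 1, 0 → best response Concede.
Mutual best responses: (Walk, Push, Concede).

Pure NE: (Walk, Push, Concede)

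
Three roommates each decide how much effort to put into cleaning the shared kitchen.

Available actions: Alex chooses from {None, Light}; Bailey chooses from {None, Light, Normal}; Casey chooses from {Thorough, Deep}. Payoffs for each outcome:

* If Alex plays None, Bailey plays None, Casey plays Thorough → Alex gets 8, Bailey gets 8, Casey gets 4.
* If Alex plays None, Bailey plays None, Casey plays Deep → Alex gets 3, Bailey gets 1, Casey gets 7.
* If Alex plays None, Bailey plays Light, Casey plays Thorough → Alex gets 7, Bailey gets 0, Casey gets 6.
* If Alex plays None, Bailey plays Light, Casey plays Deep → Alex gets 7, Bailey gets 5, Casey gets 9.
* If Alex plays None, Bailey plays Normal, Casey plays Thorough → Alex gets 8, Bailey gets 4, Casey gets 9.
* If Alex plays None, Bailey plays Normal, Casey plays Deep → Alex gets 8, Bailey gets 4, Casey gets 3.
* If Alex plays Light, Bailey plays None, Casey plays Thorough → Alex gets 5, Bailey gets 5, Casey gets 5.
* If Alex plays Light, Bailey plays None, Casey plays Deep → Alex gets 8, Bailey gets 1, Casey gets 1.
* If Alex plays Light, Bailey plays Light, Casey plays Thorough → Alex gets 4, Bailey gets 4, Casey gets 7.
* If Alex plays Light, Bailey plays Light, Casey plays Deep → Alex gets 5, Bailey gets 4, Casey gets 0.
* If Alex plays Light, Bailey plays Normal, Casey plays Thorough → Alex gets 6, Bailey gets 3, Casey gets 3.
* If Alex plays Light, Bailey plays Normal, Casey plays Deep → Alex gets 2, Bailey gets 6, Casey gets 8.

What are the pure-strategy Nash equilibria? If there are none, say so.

For each player, find the best response to each opponent profile; mutual best responses are the pure NE.
Alex against (None, Thorough): payoffs 8, 5 → best response None.
Alex against (None, Deep): payoffs 3, 8 → best response Light.
Alex against (Light, Thorough): payoffs 7, 4 → best response None.
Alex against (Light, Deep): payoffs 7, 5 → best response None.
Alex against (Normal, Thorough): payoffs 8, 6 → best response None.
Alex against (Normal, Deep): payoffs 8, 2 → best response None.
Bailey against (None, Thorough): payoffs 8, 0, 4 → best response None.
Bailey against (None, Deep): payoffs 1, 5, 4 → best response Light.
Bailey against (Light, Thorough): payoffs 5, 4, 3 → best response None.
Bailey against (Light, Deep): payoffs 1, 4, 6 → best response Normal.
Casey against (None, None): payoffs 4, 7 → best response Deep.
Casey against (None, Light): payoffs 6, 9 → best response Deep.
Casey against (None, Normal): payoffs 9, 3 → best response Thorough.
Casey against (Light, None): payoffs 5, 1 → best response Thorough.
Casey against (Light, Light): payoffs 7, 0 → best response Thorough.
Casey against (Light, Normal): payoffs 3, 8 → best response Deep.
Mutual best responses: (None, Light, Deep).

Pure NE: (None, Light, Deep)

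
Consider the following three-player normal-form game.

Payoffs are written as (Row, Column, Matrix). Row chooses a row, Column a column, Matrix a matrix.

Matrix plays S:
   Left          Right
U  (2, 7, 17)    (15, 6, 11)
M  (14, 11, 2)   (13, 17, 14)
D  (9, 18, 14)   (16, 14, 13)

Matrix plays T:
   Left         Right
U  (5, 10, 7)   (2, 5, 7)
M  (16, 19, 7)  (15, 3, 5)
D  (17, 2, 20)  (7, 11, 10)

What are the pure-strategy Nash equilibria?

Row against (Left, S): payoffs 2, 14, 9 → best response M.
Row against (Left, T): payoffs 5, 16, 17 → best response D.
Row against (Right, S): payoffs 15, 13, 16 → best response D.
Row against (Right, T): payoffs 2, 15, 7 → best response M.
Column against (U, S): payoffs 7, 6 → best response Left.
Column against (U, T): payoffs 10, 5 → best response Left.
Column against (M, S): payoffs 11, 17 → best response Right.
Column against (M, T): payoffs 19, 3 → best response Left.
Column against (D, S): payoffs 18, 14 → best response Left.
Column against (D, T): payoffs 2, 11 → best response Right.
Matrix against (U, Left): payoffs 17, 7 → best response S.
Matrix against (U, Right): payoffs 11, 7 → best response S.
Matrix against (M, Left): payoffs 2, 7 → best response T.
Matrix against (M, Right): payoffs 14, 5 → best response S.
Matrix against (D, Left): payoffs 14, 20 → best response T.
Matrix against (D, Right): payoffs 13, 10 → best response S.
No profile is a mutual best response for all players.

No pure-strategy Nash equilibrium.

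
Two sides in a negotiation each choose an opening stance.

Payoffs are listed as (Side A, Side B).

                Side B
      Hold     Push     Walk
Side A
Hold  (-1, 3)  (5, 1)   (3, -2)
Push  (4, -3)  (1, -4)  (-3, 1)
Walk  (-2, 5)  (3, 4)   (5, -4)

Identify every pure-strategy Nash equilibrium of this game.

For each player, find the best response to each opponent profile; mutual best responses are the pure NE.
Side A against Hold: payoffs -1, 4, -2 → best response Push.
Side A against Push: payoffs 5, 1, 3 → best response Hold.
Side A against Walk: payoffs 3, -3, 5 → best response Walk.
Side B against Hold: payoffs 3, 1, -2 → best response Hold.
Side B against Push: payoffs -3, -4, 1 → best response Walk.
Side B against Walk: payoffs 5, 4, -4 → best response Hold.
No profile is a mutual best response for all players.

none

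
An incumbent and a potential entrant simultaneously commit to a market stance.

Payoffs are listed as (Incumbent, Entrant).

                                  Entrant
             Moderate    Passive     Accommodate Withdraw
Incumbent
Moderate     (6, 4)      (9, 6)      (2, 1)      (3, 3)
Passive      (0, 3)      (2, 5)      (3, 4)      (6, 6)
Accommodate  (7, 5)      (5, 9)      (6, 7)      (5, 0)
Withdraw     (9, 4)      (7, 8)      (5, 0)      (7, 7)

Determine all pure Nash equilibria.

For each player, find the best response to each opponent profile; mutual best responses are the pure NE.
Incumbent against Moderate: payoffs 6, 0, 7, 9 → best response Withdraw.
Incumbent against Passive: payoffs 9, 2, 5, 7 → best response Moderate.
Incumbent against Accommodate: payoffs 2, 3, 6, 5 → best response Accommodate.
Incumbent against Withdraw: payoffs 3, 6, 5, 7 → best response Withdraw.
Entrant against Moderate: payoffs 4, 6, 1, 3 → best response Passive.
Entrant against Passive: payoffs 3, 5, 4, 6 → best response Withdraw.
Entrant against Accommodate: payoffs 5, 9, 7, 0 → best response Passive.
Entrant against Withdraw: payoffs 4, 8, 0, 7 → best response Passive.
Mutual best responses: (Moderate, Passive).

Pure NE: (Moderate, Passive)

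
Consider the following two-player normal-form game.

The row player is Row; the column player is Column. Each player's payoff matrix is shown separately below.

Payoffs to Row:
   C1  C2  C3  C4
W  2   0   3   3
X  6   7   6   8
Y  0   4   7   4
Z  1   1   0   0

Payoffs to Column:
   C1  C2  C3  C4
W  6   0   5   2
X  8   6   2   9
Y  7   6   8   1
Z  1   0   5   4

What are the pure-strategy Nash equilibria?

Row against C1: payoffs 2, 6, 0, 1 → best response X.
Row against C2: payoffs 0, 7, 4, 1 → best response X.
Row against C3: payoffs 3, 6, 7, 0 → best response Y.
Row against C4: payoffs 3, 8, 4, 0 → best response X.
Column against W: payoffs 6, 0, 5, 2 → best response C1.
Column against X: payoffs 8, 6, 2, 9 → best response C4.
Column against Y: payoffs 7, 6, 8, 1 → best response C3.
Column against Z: payoffs 1, 0, 5, 4 → best response C3.
Mutual best responses: (X, C4); (Y, C3).

(X, C4) and (Y, C3)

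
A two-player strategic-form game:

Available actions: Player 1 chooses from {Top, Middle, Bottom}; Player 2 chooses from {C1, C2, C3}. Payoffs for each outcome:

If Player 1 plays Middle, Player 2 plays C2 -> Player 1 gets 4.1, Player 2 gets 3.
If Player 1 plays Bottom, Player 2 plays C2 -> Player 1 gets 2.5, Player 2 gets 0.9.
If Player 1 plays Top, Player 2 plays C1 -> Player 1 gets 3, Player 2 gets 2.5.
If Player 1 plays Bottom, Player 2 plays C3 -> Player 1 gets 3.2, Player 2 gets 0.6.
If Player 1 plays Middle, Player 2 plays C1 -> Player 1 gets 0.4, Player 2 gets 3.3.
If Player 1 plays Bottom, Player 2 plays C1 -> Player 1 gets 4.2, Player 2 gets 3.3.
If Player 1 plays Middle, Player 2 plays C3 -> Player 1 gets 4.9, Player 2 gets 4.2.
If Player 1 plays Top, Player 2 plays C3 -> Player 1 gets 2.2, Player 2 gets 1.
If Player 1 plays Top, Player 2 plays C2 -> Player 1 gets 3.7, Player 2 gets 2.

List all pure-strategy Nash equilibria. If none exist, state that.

(Top, C1): Player 1 can switch to Bottom (3 → 4.2). Not NE.
(Top, C2): Player 1 can switch to Middle (3.7 → 4.1). Not NE.
(Top, C3): Player 1 can switch to Middle (2.2 → 4.9). Not NE.
(Middle, C1): Player 1 can switch to Top (0.4 → 3). Not NE.
(Middle, C2): Player 2 can switch to C1 (3 → 3.3). Not NE.
(Middle, C3): Player 1 gets 4.9, best alternative 3.2; Player 2 gets 4.2, best alternative 3.3. No profitable deviation — NE.
(Bottom, C1): Player 1 gets 4.2, best alternative 3; Player 2 gets 3.3, best alternative 0.9. No profitable deviation — NE.
(Bottom, C2): Player 1 can switch to Top (2.5 → 3.7). Not NE.
(Bottom, C3): Player 1 can switch to Middle (3.2 → 4.9). Not NE.

(Middle, C3) and (Bottom, C1)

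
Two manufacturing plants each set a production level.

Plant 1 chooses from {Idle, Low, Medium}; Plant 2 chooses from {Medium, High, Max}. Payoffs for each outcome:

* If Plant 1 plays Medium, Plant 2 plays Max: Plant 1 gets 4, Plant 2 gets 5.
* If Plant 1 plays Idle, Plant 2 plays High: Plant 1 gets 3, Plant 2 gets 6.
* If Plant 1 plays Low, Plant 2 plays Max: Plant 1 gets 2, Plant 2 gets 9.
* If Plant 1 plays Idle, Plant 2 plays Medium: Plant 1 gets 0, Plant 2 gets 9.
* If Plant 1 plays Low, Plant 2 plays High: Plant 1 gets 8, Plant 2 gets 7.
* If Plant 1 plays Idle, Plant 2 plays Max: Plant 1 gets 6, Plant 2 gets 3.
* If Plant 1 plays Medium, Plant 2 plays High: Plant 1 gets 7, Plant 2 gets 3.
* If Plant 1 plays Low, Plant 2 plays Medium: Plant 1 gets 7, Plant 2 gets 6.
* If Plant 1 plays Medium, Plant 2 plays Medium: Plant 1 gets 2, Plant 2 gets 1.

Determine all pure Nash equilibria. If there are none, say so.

Check each profile: it is a Nash equilibrium iff no player can strictly gain by switching unilaterally.
(Idle, Medium): Plant 1 can switch to Low (0 → 7). Not NE.
(Idle, High): Plant 1 can switch to Low (3 → 8). Not NE.
(Idle, Max): Plant 2 can switch to Medium (3 → 9). Not NE.
(Low, Medium): Plant 2 can switch to High (6 → 7). Not NE.
(Low, High): Plant 2 can switch to Max (7 → 9). Not NE.
(Low, Max): Plant 1 can switch to Idle (2 → 6). Not NE.
(Medium, Medium): Plant 1 can switch to Low (2 → 7). Not NE.
(Medium, High): Plant 1 can switch to Low (7 → 8). Not NE.
(Medium, Max): Plant 1 can switch to Idle (4 → 6). Not NE.

There is no pure-strategy Nash equilibrium.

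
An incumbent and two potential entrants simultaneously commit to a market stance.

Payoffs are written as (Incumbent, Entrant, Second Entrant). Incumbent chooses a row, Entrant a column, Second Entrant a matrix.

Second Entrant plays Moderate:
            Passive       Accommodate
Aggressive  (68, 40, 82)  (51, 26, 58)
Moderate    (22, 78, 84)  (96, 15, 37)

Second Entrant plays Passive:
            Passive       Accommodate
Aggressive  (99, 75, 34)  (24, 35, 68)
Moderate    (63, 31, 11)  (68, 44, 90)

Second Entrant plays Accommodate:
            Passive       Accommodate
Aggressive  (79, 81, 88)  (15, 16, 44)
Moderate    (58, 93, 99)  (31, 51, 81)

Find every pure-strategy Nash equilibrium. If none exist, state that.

Incumbent against (Passive, Moderate): payoffs 68, 22 → best response Aggressive.
Incumbent against (Passive, Passive): payoffs 99, 63 → best response Aggressive.
Incumbent against (Passive, Accommodate): payoffs 79, 58 → best response Aggressive.
Incumbent against (Accommodate, Moderate): payoffs 51, 96 → best response Moderate.
Incumbent against (Accommodate, Passive): payoffs 24, 68 → best response Moderate.
Incumbent against (Accommodate, Accommodate): payoffs 15, 31 → best response Moderate.
Entrant against (Aggressive, Moderate): payoffs 40, 26 → best response Passive.
Entrant against (Aggressive, Passive): payoffs 75, 35 → best response Passive.
Entrant against (Aggressive, Accommodate): payoffs 81, 16 → best response Passive.
Entrant against (Moderate, Moderate): payoffs 78, 15 → best response Passive.
Entrant against (Moderate, Passive): payoffs 31, 44 → best response Accommodate.
Entrant against (Moderate, Accommodate): payoffs 93, 51 → best response Passive.
Second Entrant against (Aggressive, Passive): payoffs 82, 34, 88 → best response Accommodate.
Second Entrant against (Aggressive, Accommodate): payoffs 58, 68, 44 → best response Passive.
Second Entrant against (Moderate, Passive): payoffs 84, 11, 99 → best response Accommodate.
Second Entrant against (Moderate, Accommodate): payoffs 37, 90, 81 → best response Passive.
Mutual best responses: (Aggressive, Passive, Accommodate); (Moderate, Accommodate, Passive).

(Aggressive, Passive, Accommodate); (Moderate, Accommodate, Passive)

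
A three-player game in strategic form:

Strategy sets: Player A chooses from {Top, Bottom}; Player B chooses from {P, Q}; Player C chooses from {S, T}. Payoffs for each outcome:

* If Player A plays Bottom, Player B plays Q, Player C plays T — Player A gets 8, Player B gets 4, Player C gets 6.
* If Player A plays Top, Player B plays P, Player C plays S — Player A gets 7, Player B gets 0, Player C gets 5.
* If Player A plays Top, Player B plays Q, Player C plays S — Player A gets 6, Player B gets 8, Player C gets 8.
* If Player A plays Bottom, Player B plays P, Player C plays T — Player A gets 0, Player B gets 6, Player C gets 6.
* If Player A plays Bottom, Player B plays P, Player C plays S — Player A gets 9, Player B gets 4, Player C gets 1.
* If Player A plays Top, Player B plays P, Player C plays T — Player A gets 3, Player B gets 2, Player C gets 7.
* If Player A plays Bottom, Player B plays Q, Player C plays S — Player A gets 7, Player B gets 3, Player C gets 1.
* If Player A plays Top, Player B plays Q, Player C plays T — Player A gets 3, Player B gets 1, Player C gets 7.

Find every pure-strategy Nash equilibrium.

Player A against (P, S): payoffs 7, 9 → best response Bottom.
Player A against (P, T): payoffs 3, 0 → best response Top.
Player A against (Q, S): payoffs 6, 7 → best response Bottom.
Player A against (Q, T): payoffs 3, 8 → best response Bottom.
Player B against (Top, S): payoffs 0, 8 → best response Q.
Player B against (Top, T): payoffs 2, 1 → best response P.
Player B against (Bottom, S): payoffs 4, 3 → best response P.
Player B against (Bottom, T): payoffs 6, 4 → best response P.
Player C against (Top, P): payoffs 5, 7 → best response T.
Player C against (Top, Q): payoffs 8, 7 → best response S.
Player C against (Bottom, P): payoffs 1, 6 → best response T.
Player C against (Bottom, Q): payoffs 1, 6 → best response T.
Mutual best responses: (Top, P, T).

(Top, P, T)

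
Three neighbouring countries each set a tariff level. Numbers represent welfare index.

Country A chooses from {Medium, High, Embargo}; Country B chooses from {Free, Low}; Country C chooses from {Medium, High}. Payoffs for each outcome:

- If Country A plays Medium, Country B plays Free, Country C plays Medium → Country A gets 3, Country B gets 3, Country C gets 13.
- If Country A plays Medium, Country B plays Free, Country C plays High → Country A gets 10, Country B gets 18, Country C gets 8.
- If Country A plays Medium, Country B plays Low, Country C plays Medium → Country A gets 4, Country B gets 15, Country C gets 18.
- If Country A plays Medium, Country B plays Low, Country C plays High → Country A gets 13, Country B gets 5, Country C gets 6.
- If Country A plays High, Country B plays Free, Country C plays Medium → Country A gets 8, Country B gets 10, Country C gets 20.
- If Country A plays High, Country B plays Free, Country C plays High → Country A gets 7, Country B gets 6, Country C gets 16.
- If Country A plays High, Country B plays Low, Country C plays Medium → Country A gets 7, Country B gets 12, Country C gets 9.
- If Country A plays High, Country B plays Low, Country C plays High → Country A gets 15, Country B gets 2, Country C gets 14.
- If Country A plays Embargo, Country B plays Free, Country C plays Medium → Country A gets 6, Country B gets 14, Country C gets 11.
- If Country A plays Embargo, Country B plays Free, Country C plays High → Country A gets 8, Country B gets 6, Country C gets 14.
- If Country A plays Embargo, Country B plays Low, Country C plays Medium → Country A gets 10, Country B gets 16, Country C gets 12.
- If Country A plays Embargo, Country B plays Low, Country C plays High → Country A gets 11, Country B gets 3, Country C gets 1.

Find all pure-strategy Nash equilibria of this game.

The unique pure-strategy Nash equilibrium is (Embargo, Low, Medium).

(Medium, Free, Medium): Country A can switch to High (3 → 8). Not NE.
(Medium, Free, High): Country C can switch to Medium (8 → 13). Not NE.
(Medium, Low, Medium): Country A can switch to High (4 → 7). Not NE.
(Medium, Low, High): Country A can switch to High (13 → 15). Not NE.
(High, Free, Medium): Country B can switch to Low (10 → 12). Not NE.
(High, Free, High): Country A can switch to Medium (7 → 10). Not NE.
(Embargo, Low, Medium): Country A gets 10, best alternative 7; Country B gets 16, best alternative 14; Country C gets 12, best alternative 1. No profitable deviation — NE.
(The remaining 5 profiles each have a profitable deviation by the same check.)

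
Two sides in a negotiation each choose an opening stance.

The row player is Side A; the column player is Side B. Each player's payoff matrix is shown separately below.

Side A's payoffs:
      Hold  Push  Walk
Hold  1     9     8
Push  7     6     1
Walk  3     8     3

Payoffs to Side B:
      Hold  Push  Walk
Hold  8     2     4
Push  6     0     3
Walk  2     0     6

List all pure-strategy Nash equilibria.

The unique pure-strategy Nash equilibrium is (Push, Hold).

Side A against Hold: payoffs 1, 7, 3 → best response Push.
Side A against Push: payoffs 9, 6, 8 → best response Hold.
Side A against Walk: payoffs 8, 1, 3 → best response Hold.
Side B against Hold: payoffs 8, 2, 4 → best response Hold.
Side B against Push: payoffs 6, 0, 3 → best response Hold.
Side B against Walk: payoffs 2, 0, 6 → best response Walk.
Mutual best responses: (Push, Hold).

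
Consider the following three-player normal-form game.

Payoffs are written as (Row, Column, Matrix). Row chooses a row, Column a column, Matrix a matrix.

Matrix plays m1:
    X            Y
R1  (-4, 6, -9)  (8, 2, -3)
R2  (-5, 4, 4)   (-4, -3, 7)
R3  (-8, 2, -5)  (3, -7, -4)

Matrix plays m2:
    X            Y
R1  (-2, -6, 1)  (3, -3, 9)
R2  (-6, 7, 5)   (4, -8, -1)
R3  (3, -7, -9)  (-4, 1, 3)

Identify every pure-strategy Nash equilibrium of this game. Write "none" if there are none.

Row against (X, m1): payoffs -4, -5, -8 → best response R1.
Row against (X, m2): payoffs -2, -6, 3 → best response R3.
Row against (Y, m1): payoffs 8, -4, 3 → best response R1.
Row against (Y, m2): payoffs 3, 4, -4 → best response R2.
Column against (R1, m1): payoffs 6, 2 → best response X.
Column against (R1, m2): payoffs -6, -3 → best response Y.
Column against (R2, m1): payoffs 4, -3 → best response X.
Column against (R2, m2): payoffs 7, -8 → best response X.
Column against (R3, m1): payoffs 2, -7 → best response X.
Column against (R3, m2): payoffs -7, 1 → best response Y.
Matrix against (R1, X): payoffs -9, 1 → best response m2.
Matrix against (R1, Y): payoffs -3, 9 → best response m2.
Matrix against (R2, X): payoffs 4, 5 → best response m2.
Matrix against (R2, Y): payoffs 7, -1 → best response m1.
Matrix against (R3, X): payoffs -5, -9 → best response m1.
Matrix against (R3, Y): payoffs -4, 3 → best response m2.
No profile is a mutual best response for all players.

none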